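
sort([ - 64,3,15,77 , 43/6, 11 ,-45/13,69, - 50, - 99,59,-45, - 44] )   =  [ - 99, - 64 , - 50, - 45, - 44,-45/13,3,43/6,11,  15, 59, 69, 77]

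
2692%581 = 368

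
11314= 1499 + 9815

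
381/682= 381/682= 0.56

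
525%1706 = 525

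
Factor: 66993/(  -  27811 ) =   -  3^1*7^( - 1 ) * 29^( - 1)*163^1 = - 489/203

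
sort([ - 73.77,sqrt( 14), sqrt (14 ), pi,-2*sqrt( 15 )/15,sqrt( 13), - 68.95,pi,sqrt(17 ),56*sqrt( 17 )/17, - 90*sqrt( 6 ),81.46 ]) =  [ - 90*sqrt(6 ), -73.77, - 68.95, - 2*sqrt( 15) /15, pi, pi,sqrt( 13), sqrt( 14 ),sqrt(14),sqrt( 17 ),56*sqrt( 17)/17,81.46]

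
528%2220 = 528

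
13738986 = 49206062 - 35467076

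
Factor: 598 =2^1 * 13^1*23^1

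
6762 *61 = 412482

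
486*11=5346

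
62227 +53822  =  116049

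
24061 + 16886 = 40947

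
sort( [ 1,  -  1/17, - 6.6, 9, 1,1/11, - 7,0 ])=[  -  7, - 6.6,- 1/17,0,1/11 , 1,1, 9 ]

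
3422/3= 1140 + 2/3 = 1140.67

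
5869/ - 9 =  - 653 + 8/9 = - 652.11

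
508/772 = 127/193 = 0.66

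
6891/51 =135 + 2/17 = 135.12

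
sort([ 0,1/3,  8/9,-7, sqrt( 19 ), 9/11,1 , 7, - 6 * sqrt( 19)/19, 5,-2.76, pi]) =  [ - 7, - 2.76 , -6*sqrt( 19 ) /19,0, 1/3, 9/11, 8/9, 1,pi,sqrt(19 ),5,7]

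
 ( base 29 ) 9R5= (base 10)8357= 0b10000010100101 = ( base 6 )102405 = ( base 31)8li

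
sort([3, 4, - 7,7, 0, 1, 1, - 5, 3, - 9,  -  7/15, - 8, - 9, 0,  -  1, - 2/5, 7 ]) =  [-9,  -  9, - 8, - 7,  -  5, - 1, - 7/15,-2/5, 0,0,  1, 1, 3,3, 4, 7, 7] 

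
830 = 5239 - 4409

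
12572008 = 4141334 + 8430674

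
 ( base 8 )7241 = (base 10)3745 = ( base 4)322201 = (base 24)6C1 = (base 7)13630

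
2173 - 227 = 1946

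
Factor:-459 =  - 3^3*17^1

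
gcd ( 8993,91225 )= 1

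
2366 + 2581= 4947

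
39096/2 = 19548 = 19548.00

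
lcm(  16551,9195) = 82755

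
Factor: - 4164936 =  - 2^3*3^1*173539^1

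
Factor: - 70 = -2^1 * 5^1*7^1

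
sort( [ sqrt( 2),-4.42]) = [ - 4.42 , sqrt (2)]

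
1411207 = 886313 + 524894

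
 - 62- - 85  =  23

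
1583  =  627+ 956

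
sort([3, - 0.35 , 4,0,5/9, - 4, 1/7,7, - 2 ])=[-4,- 2, - 0.35, 0,1/7,5/9,3,4, 7 ] 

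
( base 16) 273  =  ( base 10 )627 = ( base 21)18I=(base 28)MB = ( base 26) o3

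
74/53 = 74/53=1.40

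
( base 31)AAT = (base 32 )9MT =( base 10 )9949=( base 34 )8kl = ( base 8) 23335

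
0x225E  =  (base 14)32c6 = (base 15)2918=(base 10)8798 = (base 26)d0a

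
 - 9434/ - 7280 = 1 + 1077/3640 =1.30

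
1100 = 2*550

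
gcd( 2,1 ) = 1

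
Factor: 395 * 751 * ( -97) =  - 28774565 = - 5^1*79^1*97^1 * 751^1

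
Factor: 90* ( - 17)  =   - 2^1*3^2*5^1*17^1= - 1530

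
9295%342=61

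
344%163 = 18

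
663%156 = 39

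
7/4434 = 7/4434= 0.00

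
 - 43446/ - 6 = 7241 +0/1=   7241.00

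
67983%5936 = 2687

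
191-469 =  - 278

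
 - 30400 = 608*( - 50) 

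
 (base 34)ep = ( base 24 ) kl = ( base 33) f6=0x1F5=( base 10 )501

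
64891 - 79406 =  - 14515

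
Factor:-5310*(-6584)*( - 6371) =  - 222736785840 = -2^4*3^2 * 5^1*23^1*59^1*277^1*823^1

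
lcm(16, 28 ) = 112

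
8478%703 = 42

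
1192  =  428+764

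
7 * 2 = 14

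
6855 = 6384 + 471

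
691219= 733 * 943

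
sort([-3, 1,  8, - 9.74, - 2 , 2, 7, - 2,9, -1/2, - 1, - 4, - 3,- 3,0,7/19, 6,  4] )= [ - 9.74, - 4, - 3,-3, - 3, - 2, - 2, - 1, - 1/2,0,  7/19,1, 2,4 , 6,7,8,9] 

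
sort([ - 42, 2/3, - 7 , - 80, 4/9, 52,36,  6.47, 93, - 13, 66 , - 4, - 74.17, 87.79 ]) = [ - 80,-74.17,-42,  -  13 ,-7,-4, 4/9,2/3,  6.47, 36 , 52, 66, 87.79,  93] 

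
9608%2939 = 791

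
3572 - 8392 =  -4820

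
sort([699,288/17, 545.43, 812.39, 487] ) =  [ 288/17, 487 , 545.43, 699,812.39]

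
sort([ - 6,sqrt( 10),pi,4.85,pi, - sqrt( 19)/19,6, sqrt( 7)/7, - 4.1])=[ - 6, - 4.1, - sqrt( 19 ) /19 , sqrt(7)/7 , pi, pi , sqrt( 10) , 4.85,  6]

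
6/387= 2/129 = 0.02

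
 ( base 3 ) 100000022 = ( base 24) b9h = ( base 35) 5co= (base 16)19A9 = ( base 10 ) 6569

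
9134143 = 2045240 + 7088903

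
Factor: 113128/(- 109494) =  - 2^2 * 3^(-2 )*7^ (-1 )*11^(-1 )*179^1 = - 716/693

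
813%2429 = 813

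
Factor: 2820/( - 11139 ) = - 2^2*5^1* 79^(-1) = - 20/79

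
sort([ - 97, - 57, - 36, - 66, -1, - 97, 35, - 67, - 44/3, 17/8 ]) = [ - 97, - 97,-67 , - 66, - 57, - 36,-44/3,-1,17/8, 35] 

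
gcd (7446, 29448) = 6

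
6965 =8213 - 1248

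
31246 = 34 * 919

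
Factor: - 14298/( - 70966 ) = 3^1*7^( - 1 )*37^(- 1 )*137^( - 1)*2383^1 = 7149/35483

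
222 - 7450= - 7228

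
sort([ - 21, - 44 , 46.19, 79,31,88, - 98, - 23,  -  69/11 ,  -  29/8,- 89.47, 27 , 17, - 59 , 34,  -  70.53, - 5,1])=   [ - 98, - 89.47,-70.53,  -  59, - 44 ,-23 , - 21,  -  69/11, - 5,  -  29/8, 1,17, 27,31,  34 , 46.19, 79, 88 ]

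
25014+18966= 43980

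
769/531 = 769/531  =  1.45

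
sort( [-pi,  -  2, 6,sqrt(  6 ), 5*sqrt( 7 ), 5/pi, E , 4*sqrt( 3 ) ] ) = [ - pi, - 2, 5/pi,sqrt( 6),  E,6, 4*sqrt( 3),5 *sqrt( 7)] 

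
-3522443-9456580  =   - 12979023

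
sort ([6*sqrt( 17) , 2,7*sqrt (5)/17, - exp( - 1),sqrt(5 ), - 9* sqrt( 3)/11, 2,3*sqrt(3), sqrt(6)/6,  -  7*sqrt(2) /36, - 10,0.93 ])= [ - 10, - 9*sqrt( 3 ) /11,-exp( - 1), - 7*sqrt (2) /36, sqrt( 6)/6 , 7*sqrt(5 )/17,0.93 , 2, 2,sqrt( 5 ),3*sqrt( 3),6*sqrt( 17) ] 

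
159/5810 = 159/5810 = 0.03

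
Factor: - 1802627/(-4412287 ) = 11^( - 1)*  37^(  -  2)*59^1*293^ ( - 1) * 30553^1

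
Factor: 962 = 2^1*13^1 * 37^1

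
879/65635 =879/65635  =  0.01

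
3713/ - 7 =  - 531 + 4/7 = -  530.43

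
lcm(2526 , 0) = 0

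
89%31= 27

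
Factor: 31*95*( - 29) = -5^1*19^1*29^1*31^1 = -85405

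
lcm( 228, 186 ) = 7068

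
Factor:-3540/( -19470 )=2/11 = 2^1  *  11^( - 1)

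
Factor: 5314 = 2^1*2657^1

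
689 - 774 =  - 85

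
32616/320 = 4077/40 = 101.92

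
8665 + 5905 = 14570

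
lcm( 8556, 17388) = 539028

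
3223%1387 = 449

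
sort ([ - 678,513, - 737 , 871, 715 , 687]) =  [ - 737,  -  678 , 513, 687,715,871] 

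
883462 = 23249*38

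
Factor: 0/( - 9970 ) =0  =  0^1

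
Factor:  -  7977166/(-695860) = 2^ (-1)*5^(-1)*11^( - 1) * 3163^ ( - 1 )*3988583^1= 3988583/347930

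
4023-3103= 920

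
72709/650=5593/50=111.86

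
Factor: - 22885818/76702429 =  -2^1*3^1 * 1471^1*2593^1*6703^( - 1)*11443^( - 1 )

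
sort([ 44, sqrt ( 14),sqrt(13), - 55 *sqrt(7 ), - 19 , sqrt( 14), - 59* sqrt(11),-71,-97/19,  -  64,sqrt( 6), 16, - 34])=[ - 59*sqrt(11),-55*sqrt( 7), - 71, - 64, - 34,-19 , - 97/19 , sqrt( 6), sqrt(13 ),sqrt (14), sqrt( 14 ),16, 44 ] 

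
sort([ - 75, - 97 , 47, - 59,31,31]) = [-97, - 75,  -  59, 31,31,47]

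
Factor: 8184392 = 2^3*47^1*21767^1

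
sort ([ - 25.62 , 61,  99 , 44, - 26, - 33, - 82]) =[  -  82,-33, - 26,-25.62, 44, 61, 99 ]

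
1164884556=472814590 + 692069966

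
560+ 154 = 714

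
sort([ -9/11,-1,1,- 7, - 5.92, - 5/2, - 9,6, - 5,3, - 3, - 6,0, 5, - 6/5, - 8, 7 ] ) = [ -9, -8,  -  7, - 6,  -  5.92,  -  5, - 3,- 5/2, - 6/5,-1,  -  9/11,0, 1, 3, 5,6,7 ] 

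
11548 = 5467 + 6081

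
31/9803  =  31/9803=0.00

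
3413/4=3413/4  =  853.25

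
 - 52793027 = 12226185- 65019212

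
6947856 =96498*72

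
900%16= 4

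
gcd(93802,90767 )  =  1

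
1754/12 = 146 + 1/6  =  146.17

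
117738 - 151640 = - 33902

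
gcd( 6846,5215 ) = 7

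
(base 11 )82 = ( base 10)90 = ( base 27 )39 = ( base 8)132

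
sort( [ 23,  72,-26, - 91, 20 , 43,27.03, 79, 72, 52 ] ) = [ - 91 , - 26 , 20,  23 , 27.03,43,52,72,72,  79 ]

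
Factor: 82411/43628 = 2^( -2)*7^1*13^(-1)  *61^1*193^1*839^( -1) 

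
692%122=82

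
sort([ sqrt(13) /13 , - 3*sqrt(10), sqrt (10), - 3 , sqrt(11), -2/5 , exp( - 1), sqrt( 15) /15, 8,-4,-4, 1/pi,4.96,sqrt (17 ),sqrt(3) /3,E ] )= [-3*sqrt(10) , - 4,- 4, - 3 , - 2/5 , sqrt(15) /15,sqrt( 13)/13 , 1/pi,exp(-1), sqrt( 3)/3,  E,sqrt(10), sqrt(11), sqrt ( 17 ), 4.96, 8]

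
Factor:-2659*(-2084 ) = 5541356 = 2^2*521^1*2659^1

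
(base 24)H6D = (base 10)9949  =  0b10011011011101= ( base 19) 18AC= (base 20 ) 14h9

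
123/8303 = 123/8303 = 0.01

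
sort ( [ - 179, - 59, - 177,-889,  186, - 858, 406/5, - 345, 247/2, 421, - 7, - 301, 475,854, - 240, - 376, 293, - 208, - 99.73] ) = [ - 889,  -  858,-376, - 345, - 301, - 240 ,- 208, - 179,- 177 , - 99.73,-59, - 7, 406/5,  247/2,  186,  293, 421, 475,854] 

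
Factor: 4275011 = 13^1*328847^1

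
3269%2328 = 941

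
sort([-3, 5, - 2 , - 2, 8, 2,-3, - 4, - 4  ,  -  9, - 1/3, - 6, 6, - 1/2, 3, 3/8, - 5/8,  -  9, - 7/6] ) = [ -9, - 9, - 6, - 4, - 4,  -  3, - 3, - 2, - 2,-7/6 , - 5/8, - 1/2, - 1/3,  3/8,2,3, 5 , 6,8 ] 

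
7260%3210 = 840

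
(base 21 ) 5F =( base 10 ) 120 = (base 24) 50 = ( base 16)78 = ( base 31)3r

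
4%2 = 0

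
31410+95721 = 127131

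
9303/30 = 3101/10 =310.10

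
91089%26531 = 11496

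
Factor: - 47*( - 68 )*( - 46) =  - 147016 =- 2^3*17^1*23^1*47^1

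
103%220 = 103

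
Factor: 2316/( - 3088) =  - 2^( - 2)*3^1 = -3/4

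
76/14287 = 76/14287 = 0.01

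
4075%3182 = 893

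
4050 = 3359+691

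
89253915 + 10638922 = 99892837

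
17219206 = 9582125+7637081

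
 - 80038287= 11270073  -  91308360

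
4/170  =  2/85 = 0.02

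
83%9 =2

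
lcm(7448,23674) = 662872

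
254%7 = 2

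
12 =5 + 7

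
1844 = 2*922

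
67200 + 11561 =78761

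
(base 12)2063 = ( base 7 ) 13203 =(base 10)3531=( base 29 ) 45m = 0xDCB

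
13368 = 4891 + 8477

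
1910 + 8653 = 10563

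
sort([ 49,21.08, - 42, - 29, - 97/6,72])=[-42, - 29, - 97/6,21.08,49, 72]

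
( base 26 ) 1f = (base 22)1J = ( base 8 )51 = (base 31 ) 1a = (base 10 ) 41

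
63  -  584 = -521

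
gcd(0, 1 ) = 1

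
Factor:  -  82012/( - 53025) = 2^2*3^(-1)*5^( - 2 ) * 29^1=116/75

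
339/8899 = 339/8899 =0.04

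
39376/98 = 19688/49=401.80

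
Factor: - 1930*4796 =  - 9256280 = - 2^3*5^1*11^1*109^1* 193^1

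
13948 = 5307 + 8641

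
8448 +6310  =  14758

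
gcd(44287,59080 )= 1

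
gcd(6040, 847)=1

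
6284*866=5441944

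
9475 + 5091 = 14566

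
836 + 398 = 1234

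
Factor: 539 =7^2*11^1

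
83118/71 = 1170 + 48/71 = 1170.68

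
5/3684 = 5/3684 = 0.00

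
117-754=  - 637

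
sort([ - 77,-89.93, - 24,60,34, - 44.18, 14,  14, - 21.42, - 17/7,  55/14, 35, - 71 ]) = [-89.93, - 77 , - 71, - 44.18,-24,- 21.42 , - 17/7,55/14,14, 14,34, 35,  60 ] 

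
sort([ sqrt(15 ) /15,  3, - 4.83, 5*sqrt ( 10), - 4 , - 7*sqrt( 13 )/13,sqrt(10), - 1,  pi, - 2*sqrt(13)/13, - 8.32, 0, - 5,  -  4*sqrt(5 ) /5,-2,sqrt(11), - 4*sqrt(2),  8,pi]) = [ - 8.32, - 4 * sqrt(2), - 5 , - 4.83, - 4, - 2, - 7 * sqrt(13)/13, - 4 * sqrt ( 5 )/5,-1, - 2*sqrt(13 ) /13,0, sqrt( 15)/15, 3, pi,pi, sqrt(10 ),  sqrt(11 ),8,5*sqrt(10)] 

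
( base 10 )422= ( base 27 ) FH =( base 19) 134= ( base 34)ce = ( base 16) 1A6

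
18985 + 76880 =95865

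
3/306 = 1/102 = 0.01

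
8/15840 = 1/1980  =  0.00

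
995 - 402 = 593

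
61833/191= 323 + 140/191 = 323.73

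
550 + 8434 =8984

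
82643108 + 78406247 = 161049355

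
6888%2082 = 642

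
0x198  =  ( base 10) 408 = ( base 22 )ic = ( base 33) CC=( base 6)1520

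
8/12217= 8/12217=0.00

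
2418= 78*31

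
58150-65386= - 7236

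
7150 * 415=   2967250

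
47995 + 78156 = 126151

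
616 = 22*28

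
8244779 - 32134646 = -23889867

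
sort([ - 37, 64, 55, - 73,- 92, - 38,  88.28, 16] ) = [ - 92,-73, - 38, - 37,16,55, 64 , 88.28] 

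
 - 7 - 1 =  - 8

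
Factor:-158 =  - 2^1*79^1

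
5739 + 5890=11629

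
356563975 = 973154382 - 616590407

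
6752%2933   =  886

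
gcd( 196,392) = 196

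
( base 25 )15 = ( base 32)u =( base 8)36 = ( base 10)30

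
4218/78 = 54 + 1/13  =  54.08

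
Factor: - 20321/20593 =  - 7^1 * 2903^1 *20593^(-1 )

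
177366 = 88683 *2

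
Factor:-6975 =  - 3^2*5^2*31^1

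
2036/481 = 4 + 112/481 = 4.23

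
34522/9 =3835 + 7/9 = 3835.78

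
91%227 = 91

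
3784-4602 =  - 818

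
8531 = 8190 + 341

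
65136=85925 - 20789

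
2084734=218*9563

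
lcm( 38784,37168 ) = 892032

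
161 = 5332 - 5171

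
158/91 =1 +67/91=1.74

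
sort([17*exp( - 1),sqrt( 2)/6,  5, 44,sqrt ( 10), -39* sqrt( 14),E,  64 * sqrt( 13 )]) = [ - 39*sqrt( 14), sqrt( 2) /6, E,sqrt( 10),5, 17*exp( - 1),44,64*sqrt( 13) ] 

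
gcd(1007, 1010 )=1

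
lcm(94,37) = 3478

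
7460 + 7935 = 15395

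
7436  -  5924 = 1512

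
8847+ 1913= 10760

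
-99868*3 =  - 299604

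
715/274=715/274 = 2.61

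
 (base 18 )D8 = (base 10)242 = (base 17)E4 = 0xF2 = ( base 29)8A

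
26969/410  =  65+ 319/410 = 65.78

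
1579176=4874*324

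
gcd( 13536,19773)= 9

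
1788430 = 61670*29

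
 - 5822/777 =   -  5822/777 = - 7.49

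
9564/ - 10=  - 4782/5 = - 956.40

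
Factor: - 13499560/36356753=-2^3*5^1*337489^1 *36356753^(- 1)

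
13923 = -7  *(-1989 )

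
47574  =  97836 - 50262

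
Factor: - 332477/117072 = -2^( - 4)*3^( - 3 )*271^( - 1)*332477^1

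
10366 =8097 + 2269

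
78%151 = 78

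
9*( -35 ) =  - 315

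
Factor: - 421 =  - 421^1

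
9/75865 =9/75865= 0.00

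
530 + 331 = 861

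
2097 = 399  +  1698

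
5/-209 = -1 + 204/209 = - 0.02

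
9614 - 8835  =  779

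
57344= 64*896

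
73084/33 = 2214+2/3= 2214.67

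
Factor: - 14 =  - 2^1 * 7^1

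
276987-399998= - 123011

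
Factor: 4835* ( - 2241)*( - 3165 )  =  3^4* 5^2*83^1  *211^1*967^1= 34293518775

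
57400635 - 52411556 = 4989079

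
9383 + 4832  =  14215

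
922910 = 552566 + 370344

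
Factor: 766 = 2^1*383^1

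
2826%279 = 36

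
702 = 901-199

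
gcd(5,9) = 1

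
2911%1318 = 275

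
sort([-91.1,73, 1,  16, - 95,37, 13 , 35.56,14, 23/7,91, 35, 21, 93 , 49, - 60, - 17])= [ - 95 , - 91.1,-60, - 17,1  ,  23/7 , 13, 14,16, 21, 35,  35.56,37,49,73,91,  93]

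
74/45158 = 37/22579 = 0.00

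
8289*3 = 24867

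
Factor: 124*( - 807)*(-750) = 75051000 = 2^3 *3^2*5^3* 31^1 * 269^1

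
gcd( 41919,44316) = 3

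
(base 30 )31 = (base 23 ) 3M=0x5b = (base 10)91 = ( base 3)10101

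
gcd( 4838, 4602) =118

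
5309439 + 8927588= 14237027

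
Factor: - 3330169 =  - 3330169^1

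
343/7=49 = 49.00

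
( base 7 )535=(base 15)131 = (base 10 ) 271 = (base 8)417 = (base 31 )8N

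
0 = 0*1508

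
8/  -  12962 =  - 1  +  6477/6481  =  - 0.00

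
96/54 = 1  +  7/9 = 1.78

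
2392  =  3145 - 753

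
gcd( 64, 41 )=1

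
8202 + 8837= 17039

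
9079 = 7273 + 1806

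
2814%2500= 314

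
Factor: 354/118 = 3^1= 3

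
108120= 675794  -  567674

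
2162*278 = 601036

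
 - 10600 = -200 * 53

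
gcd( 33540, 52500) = 60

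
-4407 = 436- 4843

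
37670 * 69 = 2599230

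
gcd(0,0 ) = 0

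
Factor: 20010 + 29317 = 107^1*461^1=49327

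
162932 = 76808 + 86124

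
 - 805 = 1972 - 2777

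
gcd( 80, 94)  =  2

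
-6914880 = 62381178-69296058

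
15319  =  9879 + 5440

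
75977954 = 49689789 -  - 26288165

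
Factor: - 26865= - 3^3*5^1*199^1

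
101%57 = 44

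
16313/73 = 16313/73 = 223.47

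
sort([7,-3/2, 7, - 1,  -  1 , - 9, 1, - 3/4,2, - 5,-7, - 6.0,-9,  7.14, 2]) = [ - 9, - 9, - 7 , - 6.0, -5 ,  -  3/2, - 1, - 1,-3/4, 1, 2 , 2, 7,  7 , 7.14]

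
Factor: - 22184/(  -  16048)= 2^(  -  1)*17^( - 1) * 47^1 = 47/34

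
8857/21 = 8857/21 = 421.76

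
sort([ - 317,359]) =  [ - 317, 359 ] 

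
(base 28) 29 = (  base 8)101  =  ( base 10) 65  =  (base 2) 1000001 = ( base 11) 5A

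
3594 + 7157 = 10751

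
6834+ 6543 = 13377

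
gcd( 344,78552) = 8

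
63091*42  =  2649822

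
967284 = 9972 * 97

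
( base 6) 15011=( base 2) 100101001111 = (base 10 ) 2383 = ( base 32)2af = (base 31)2ER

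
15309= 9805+5504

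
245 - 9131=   -  8886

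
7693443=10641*723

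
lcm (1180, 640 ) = 37760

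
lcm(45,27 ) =135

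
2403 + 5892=8295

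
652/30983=652/30983 = 0.02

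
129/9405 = 43/3135 = 0.01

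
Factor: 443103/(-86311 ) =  - 3^1*127^1*1163^1*86311^( - 1 )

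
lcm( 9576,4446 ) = 124488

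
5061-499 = 4562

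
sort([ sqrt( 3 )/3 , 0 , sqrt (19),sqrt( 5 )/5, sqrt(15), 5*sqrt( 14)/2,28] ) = [0,sqrt( 5 )/5,sqrt (3) /3, sqrt(15), sqrt (19 ), 5*sqrt(14)/2, 28]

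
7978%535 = 488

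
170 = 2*85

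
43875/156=281 + 1/4 = 281.25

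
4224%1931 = 362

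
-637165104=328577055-965742159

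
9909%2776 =1581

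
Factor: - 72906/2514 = -29 = - 29^1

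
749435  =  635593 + 113842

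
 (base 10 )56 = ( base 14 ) 40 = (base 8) 70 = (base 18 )32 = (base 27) 22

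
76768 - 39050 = 37718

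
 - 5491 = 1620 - 7111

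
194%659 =194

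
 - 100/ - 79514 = 50/39757  =  0.00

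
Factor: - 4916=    - 2^2*1229^1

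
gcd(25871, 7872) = 41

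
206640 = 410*504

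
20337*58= 1179546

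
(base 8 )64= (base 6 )124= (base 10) 52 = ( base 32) 1K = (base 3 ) 1221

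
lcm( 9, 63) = 63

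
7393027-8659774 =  - 1266747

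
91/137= 91/137 =0.66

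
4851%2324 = 203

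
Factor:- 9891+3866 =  - 5^2*241^1 =- 6025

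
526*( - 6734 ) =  - 3542084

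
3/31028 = 3/31028 = 0.00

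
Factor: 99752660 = 2^2*5^1*7^1 * 19^1*37501^1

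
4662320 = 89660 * 52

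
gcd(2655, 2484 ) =9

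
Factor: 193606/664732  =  2^( - 1)*7^1*13829^1*166183^( - 1 ) = 96803/332366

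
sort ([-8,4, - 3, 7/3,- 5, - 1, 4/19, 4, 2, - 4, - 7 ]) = [  -  8, - 7, - 5,- 4 , - 3,-1,  4/19, 2,7/3, 4,4 ] 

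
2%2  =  0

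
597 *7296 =4355712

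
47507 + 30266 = 77773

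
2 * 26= 52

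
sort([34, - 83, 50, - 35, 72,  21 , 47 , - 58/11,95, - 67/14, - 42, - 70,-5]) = [ - 83,- 70,-42,-35,  -  58/11, - 5, - 67/14, 21,34 , 47,50  ,  72,95]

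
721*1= 721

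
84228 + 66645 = 150873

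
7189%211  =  15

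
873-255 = 618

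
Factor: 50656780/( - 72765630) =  - 5065678/7276563  =  - 2^1  *3^( - 2)*7^( - 1)*19^( - 1 )*6079^( - 1 )*2532839^1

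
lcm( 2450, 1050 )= 7350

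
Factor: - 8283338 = - 2^1 * 7^1 * 37^1 * 15991^1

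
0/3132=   0= 0.00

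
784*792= 620928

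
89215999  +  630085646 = 719301645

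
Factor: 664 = 2^3*83^1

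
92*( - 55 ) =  - 5060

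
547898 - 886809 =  - 338911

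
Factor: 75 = 3^1*5^2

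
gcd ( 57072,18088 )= 8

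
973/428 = 973/428=2.27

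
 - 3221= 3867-7088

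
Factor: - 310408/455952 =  - 2^( - 1)*3^( - 1)*59^( - 1)*241^1 = - 241/354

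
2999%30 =29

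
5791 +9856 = 15647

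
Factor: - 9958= -2^1*13^1*383^1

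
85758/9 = 9528 + 2/3 = 9528.67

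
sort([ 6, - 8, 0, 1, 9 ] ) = [ - 8 , 0,  1, 6, 9 ]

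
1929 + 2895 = 4824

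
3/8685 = 1/2895 =0.00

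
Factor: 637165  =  5^1* 19^2*353^1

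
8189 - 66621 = -58432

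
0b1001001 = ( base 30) 2D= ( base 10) 73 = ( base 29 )2F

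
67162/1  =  67162  =  67162.00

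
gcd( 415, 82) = 1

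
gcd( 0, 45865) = 45865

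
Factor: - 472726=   -  2^1*47^2*107^1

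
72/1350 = 4/75 = 0.05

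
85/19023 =5/1119 = 0.00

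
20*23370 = 467400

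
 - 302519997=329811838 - 632331835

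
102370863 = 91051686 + 11319177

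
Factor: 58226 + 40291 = 3^1 * 32839^1=98517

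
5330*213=1135290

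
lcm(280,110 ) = 3080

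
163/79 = 2 + 5/79 = 2.06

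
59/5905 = 59/5905 = 0.01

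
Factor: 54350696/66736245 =2^3*3^( -1)*5^( - 1)*4449083^( - 1) * 6793837^1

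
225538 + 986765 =1212303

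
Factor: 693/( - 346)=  - 2^( - 1)*3^2*7^1*11^1*173^( - 1)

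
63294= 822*77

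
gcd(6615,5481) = 189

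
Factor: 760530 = 2^1 * 3^1*5^1  *101^1 *251^1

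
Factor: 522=2^1*3^2*29^1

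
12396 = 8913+3483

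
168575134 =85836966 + 82738168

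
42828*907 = 38844996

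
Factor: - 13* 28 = -364 = - 2^2*7^1*13^1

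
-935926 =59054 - 994980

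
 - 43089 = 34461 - 77550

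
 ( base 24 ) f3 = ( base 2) 101101011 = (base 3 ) 111110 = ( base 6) 1403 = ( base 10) 363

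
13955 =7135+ 6820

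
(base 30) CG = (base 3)111221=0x178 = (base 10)376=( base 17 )152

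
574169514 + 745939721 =1320109235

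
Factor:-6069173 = -11^1*551743^1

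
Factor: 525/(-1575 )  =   - 3^(-1) = -1/3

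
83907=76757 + 7150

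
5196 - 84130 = -78934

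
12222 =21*582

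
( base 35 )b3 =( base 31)CG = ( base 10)388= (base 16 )184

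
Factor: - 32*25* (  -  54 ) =2^6*3^3 *5^2=43200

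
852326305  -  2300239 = 850026066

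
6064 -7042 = - 978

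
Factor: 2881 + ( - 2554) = 3^1*109^1 = 327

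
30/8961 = 10/2987 = 0.00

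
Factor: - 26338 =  - 2^1*13^1 * 1013^1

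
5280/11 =480 = 480.00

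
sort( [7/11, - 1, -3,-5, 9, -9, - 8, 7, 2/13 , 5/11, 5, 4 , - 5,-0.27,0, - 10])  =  [-10, - 9 , - 8,-5,-5, - 3, -1, -0.27, 0, 2/13, 5/11,7/11 , 4,5 , 7, 9]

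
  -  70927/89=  - 797 + 6/89 =- 796.93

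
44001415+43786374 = 87787789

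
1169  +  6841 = 8010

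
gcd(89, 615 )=1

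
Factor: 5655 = 3^1*5^1*13^1 * 29^1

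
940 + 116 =1056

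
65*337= 21905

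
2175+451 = 2626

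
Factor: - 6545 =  - 5^1*7^1  *  11^1 * 17^1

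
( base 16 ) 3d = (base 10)61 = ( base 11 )56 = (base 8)75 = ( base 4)331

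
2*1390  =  2780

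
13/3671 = 13/3671=0.00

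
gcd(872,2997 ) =1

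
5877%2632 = 613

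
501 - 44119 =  - 43618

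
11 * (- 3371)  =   - 37081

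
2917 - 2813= 104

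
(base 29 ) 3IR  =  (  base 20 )7dc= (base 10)3072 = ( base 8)6000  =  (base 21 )6K6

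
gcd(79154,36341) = 1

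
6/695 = 6/695 = 0.01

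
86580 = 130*666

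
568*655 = 372040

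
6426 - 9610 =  - 3184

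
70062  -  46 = 70016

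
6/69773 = 6/69773 = 0.00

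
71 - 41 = 30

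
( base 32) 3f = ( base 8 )157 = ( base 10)111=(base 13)87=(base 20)5b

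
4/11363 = 4/11363 =0.00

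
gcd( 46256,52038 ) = 5782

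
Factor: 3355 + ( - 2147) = 2^3*151^1 = 1208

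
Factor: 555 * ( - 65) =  - 3^1*5^2*13^1*37^1 =- 36075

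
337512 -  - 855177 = 1192689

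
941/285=3  +  86/285 = 3.30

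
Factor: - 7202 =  - 2^1*13^1 * 277^1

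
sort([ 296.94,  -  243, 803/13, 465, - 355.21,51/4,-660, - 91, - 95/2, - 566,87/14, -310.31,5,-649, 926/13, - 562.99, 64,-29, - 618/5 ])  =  [-660,-649,-566,-562.99, - 355.21, - 310.31, - 243,- 618/5 ,- 91,  -  95/2, - 29,5, 87/14,51/4, 803/13, 64, 926/13,296.94, 465 ]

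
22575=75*301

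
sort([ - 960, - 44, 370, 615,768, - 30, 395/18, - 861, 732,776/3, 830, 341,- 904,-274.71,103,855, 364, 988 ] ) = [ - 960,-904,-861, - 274.71, - 44,-30, 395/18 , 103,776/3, 341,364, 370,615, 732, 768, 830, 855, 988]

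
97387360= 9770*9968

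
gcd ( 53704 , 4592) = 56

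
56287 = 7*8041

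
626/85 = 7 + 31/85 = 7.36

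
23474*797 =18708778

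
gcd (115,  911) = 1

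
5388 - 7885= - 2497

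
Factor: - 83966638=  -  2^1*7^1*17^2*20753^1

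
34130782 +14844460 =48975242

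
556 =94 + 462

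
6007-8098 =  - 2091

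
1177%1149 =28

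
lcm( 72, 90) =360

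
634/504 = 317/252 = 1.26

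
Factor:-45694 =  - 2^1 * 11^1*31^1*67^1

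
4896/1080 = 68/15 = 4.53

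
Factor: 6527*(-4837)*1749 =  - 55217852151 =-  3^1*7^1 * 11^1*53^1*61^1 * 107^1 * 691^1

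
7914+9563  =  17477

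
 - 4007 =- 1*4007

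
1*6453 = 6453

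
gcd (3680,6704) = 16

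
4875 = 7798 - 2923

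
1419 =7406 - 5987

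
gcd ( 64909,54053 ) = 1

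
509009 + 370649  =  879658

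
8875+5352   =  14227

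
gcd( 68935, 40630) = 85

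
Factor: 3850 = 2^1*5^2*7^1*11^1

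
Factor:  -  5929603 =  - 83^1*199^1*359^1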